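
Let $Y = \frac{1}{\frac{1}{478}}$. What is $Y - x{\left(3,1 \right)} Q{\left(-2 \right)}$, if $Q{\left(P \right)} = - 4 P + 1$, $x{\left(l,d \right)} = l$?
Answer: $451$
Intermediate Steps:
$Q{\left(P \right)} = 1 - 4 P$
$Y = 478$ ($Y = \frac{1}{\frac{1}{478}} = 478$)
$Y - x{\left(3,1 \right)} Q{\left(-2 \right)} = 478 - 3 \left(1 - -8\right) = 478 - 3 \left(1 + 8\right) = 478 - 3 \cdot 9 = 478 - 27 = 451$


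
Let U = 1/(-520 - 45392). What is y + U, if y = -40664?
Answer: -1866965569/45912 ≈ -40664.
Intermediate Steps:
U = -1/45912 (U = 1/(-45912) = -1/45912 ≈ -2.1781e-5)
y + U = -40664 - 1/45912 = -1866965569/45912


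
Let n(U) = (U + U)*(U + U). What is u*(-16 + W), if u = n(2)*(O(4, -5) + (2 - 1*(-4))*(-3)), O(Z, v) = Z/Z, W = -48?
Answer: 17408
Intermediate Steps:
O(Z, v) = 1
n(U) = 4*U² (n(U) = (2*U)*(2*U) = 4*U²)
u = -272 (u = (4*2²)*(1 + (2 - 1*(-4))*(-3)) = (4*4)*(1 + (2 + 4)*(-3)) = 16*(1 + 6*(-3)) = 16*(1 - 18) = 16*(-17) = -272)
u*(-16 + W) = -272*(-16 - 48) = -272*(-64) = 17408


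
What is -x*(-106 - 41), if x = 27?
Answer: 3969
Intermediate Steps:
-x*(-106 - 41) = -27*(-106 - 41) = -27*(-147) = -1*(-3969) = 3969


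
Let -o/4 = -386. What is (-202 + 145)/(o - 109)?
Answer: -57/1435 ≈ -0.039721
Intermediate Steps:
o = 1544 (o = -4*(-386) = 1544)
(-202 + 145)/(o - 109) = (-202 + 145)/(1544 - 109) = -57/1435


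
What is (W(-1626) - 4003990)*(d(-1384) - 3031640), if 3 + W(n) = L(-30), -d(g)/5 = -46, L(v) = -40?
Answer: 12137865676530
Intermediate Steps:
d(g) = 230 (d(g) = -5*(-46) = 230)
W(n) = -43 (W(n) = -3 - 40 = -43)
(W(-1626) - 4003990)*(d(-1384) - 3031640) = (-43 - 4003990)*(230 - 3031640) = -4004033*(-3031410) = 12137865676530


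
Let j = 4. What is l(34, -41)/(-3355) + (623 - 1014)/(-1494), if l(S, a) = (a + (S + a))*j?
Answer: 1598653/5012370 ≈ 0.31894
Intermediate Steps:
l(S, a) = 4*S + 8*a (l(S, a) = (a + (S + a))*4 = (S + 2*a)*4 = 4*S + 8*a)
l(34, -41)/(-3355) + (623 - 1014)/(-1494) = (4*34 + 8*(-41))/(-3355) + (623 - 1014)/(-1494) = (136 - 328)*(-1/3355) - 391*(-1/1494) = -192*(-1/3355) + 391/1494 = 192/3355 + 391/1494 = 1598653/5012370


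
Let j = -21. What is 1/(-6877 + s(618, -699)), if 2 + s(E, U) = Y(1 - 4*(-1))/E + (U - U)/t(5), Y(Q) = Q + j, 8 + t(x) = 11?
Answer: -309/2125619 ≈ -0.00014537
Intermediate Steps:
t(x) = 3 (t(x) = -8 + 11 = 3)
Y(Q) = -21 + Q (Y(Q) = Q - 21 = -21 + Q)
s(E, U) = -2 - 16/E (s(E, U) = -2 + ((-21 + (1 - 4*(-1)))/E + (U - U)/3) = -2 + ((-21 + (1 + 4))/E + 0*(1/3)) = -2 + ((-21 + 5)/E + 0) = -2 + (-16/E + 0) = -2 - 16/E)
1/(-6877 + s(618, -699)) = 1/(-6877 + (-2 - 16/618)) = 1/(-6877 + (-2 - 16*1/618)) = 1/(-6877 + (-2 - 8/309)) = 1/(-6877 - 626/309) = 1/(-2125619/309) = -309/2125619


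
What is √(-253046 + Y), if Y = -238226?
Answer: 2*I*√122818 ≈ 700.91*I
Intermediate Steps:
√(-253046 + Y) = √(-253046 - 238226) = √(-491272) = 2*I*√122818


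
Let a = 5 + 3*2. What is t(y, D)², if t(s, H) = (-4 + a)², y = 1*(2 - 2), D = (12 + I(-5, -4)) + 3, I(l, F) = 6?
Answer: 2401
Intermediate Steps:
a = 11 (a = 5 + 6 = 11)
D = 21 (D = (12 + 6) + 3 = 18 + 3 = 21)
y = 0 (y = 1*0 = 0)
t(s, H) = 49 (t(s, H) = (-4 + 11)² = 7² = 49)
t(y, D)² = 49² = 2401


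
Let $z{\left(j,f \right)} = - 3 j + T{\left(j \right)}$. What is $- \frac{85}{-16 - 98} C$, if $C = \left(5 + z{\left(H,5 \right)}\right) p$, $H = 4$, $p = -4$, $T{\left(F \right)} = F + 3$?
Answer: $0$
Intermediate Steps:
$T{\left(F \right)} = 3 + F$
$z{\left(j,f \right)} = 3 - 2 j$ ($z{\left(j,f \right)} = - 3 j + \left(3 + j\right) = 3 - 2 j$)
$C = 0$ ($C = \left(5 + \left(3 - 8\right)\right) \left(-4\right) = \left(5 - 5\right) \left(-4\right) = 0 \left(-4\right) = 0$)
$- \frac{85}{-16 - 98} C = - \frac{85}{-16 - 98} \cdot 0 = - \frac{85}{-114} \cdot 0 = \left(-85\right) \left(- \frac{1}{114}\right) 0 = \frac{85}{114} \cdot 0 = 0$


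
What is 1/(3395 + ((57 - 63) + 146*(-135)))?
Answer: -1/16321 ≈ -6.1271e-5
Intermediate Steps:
1/(3395 + ((57 - 63) + 146*(-135))) = 1/(3395 + (-6 - 19710)) = 1/(3395 - 19716) = 1/(-16321) = -1/16321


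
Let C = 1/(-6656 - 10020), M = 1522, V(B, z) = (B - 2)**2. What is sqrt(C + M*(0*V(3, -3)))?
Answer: I*sqrt(4169)/8338 ≈ 0.0077438*I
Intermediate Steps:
V(B, z) = (-2 + B)**2
C = -1/16676 (C = 1/(-16676) = -1/16676 ≈ -5.9966e-5)
sqrt(C + M*(0*V(3, -3))) = sqrt(-1/16676 + 1522*(0*(-2 + 3)**2)) = sqrt(-1/16676 + 1522*(0*1**2)) = sqrt(-1/16676 + 1522*(0*1)) = sqrt(-1/16676 + 1522*0) = sqrt(-1/16676 + 0) = sqrt(-1/16676) = I*sqrt(4169)/8338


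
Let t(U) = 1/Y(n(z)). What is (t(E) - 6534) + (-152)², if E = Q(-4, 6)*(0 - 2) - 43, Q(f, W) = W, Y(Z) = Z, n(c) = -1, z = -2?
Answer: 16569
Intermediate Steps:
E = -55 (E = 6*(0 - 2) - 43 = 6*(-2) - 43 = -12 - 43 = -55)
t(U) = -1 (t(U) = 1/(-1) = -1)
(t(E) - 6534) + (-152)² = (-1 - 6534) + (-152)² = -6535 + 23104 = 16569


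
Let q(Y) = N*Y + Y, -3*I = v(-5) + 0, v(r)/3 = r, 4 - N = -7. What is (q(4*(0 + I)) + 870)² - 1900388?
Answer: -668288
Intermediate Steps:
N = 11 (N = 4 - 1*(-7) = 4 + 7 = 11)
v(r) = 3*r
I = 5 (I = -(3*(-5) + 0)/3 = -(-15 + 0)/3 = -⅓*(-15) = 5)
q(Y) = 12*Y (q(Y) = 11*Y + Y = 12*Y)
(q(4*(0 + I)) + 870)² - 1900388 = (12*(4*(0 + 5)) + 870)² - 1900388 = (12*(4*5) + 870)² - 1900388 = (12*20 + 870)² - 1900388 = (240 + 870)² - 1900388 = 1110² - 1900388 = 1232100 - 1900388 = -668288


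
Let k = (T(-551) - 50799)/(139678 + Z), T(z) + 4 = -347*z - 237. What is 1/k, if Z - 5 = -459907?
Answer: -320224/140157 ≈ -2.2848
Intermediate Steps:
Z = -459902 (Z = 5 - 459907 = -459902)
T(z) = -241 - 347*z (T(z) = -4 + (-347*z - 237) = -4 + (-237 - 347*z) = -241 - 347*z)
k = -140157/320224 (k = ((-241 - 347*(-551)) - 50799)/(139678 - 459902) = ((-241 + 191197) - 50799)/(-320224) = (190956 - 50799)*(-1/320224) = 140157*(-1/320224) = -140157/320224 ≈ -0.43768)
1/k = 1/(-140157/320224) = -320224/140157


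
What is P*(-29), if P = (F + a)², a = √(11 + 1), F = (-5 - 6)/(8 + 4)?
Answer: -53621/144 + 319*√3/3 ≈ -188.19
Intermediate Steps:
F = -11/12 ≈ -0.91667
a = 2*√3 (a = √12 = 2*√3 ≈ 3.4641)
P = (-11/12 + 2*√3)² ≈ 6.4894
P*(-29) = (1849/144 - 11*√3/3)*(-29) = -53621/144 + 319*√3/3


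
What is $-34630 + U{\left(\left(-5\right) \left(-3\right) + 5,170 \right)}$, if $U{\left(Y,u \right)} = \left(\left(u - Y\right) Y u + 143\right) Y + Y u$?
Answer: $10171630$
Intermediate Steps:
$U{\left(Y,u \right)} = Y u + Y \left(143 + Y u \left(u - Y\right)\right)$ ($U{\left(Y,u \right)} = \left(Y \left(u - Y\right) u + 143\right) Y + Y u = \left(Y u \left(u - Y\right) + 143\right) Y + Y u = \left(143 + Y u \left(u - Y\right)\right) Y + Y u = Y \left(143 + Y u \left(u - Y\right)\right) + Y u = Y u + Y \left(143 + Y u \left(u - Y\right)\right)$)
$-34630 + U{\left(\left(-5\right) \left(-3\right) + 5,170 \right)} = -34630 + \left(\left(-5\right) \left(-3\right) + 5\right) \left(143 + 170 + \left(\left(-5\right) \left(-3\right) + 5\right) 170^{2} - 170 \left(\left(-5\right) \left(-3\right) + 5\right)^{2}\right) = -34630 + \left(15 + 5\right) \left(143 + 170 + \left(15 + 5\right) 28900 - 170 \left(15 + 5\right)^{2}\right) = -34630 + 20 \left(143 + 170 + 20 \cdot 28900 - 170 \cdot 20^{2}\right) = -34630 + 20 \left(143 + 170 + 578000 - 170 \cdot 400\right) = -34630 + 20 \left(143 + 170 + 578000 - 68000\right) = -34630 + 20 \cdot 510313 = -34630 + 10206260 = 10171630$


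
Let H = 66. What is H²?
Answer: 4356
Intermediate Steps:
H² = 66² = 4356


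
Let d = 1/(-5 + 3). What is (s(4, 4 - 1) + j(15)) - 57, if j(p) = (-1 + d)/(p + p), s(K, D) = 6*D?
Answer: -781/20 ≈ -39.050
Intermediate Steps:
d = -½ (d = 1/(-2) = -½ ≈ -0.50000)
j(p) = -3/(4*p) (j(p) = (-1 - ½)/(p + p) = -3*1/(2*p)/2 = -3/(4*p))
(s(4, 4 - 1) + j(15)) - 57 = (6*(4 - 1) - ¾/15) - 57 = (6*3 - ¾*1/15) - 57 = (18 - 1/20) - 57 = 359/20 - 57 = -781/20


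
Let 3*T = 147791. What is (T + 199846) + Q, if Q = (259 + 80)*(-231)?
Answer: 512402/3 ≈ 1.7080e+5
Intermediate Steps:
T = 147791/3 (T = (⅓)*147791 = 147791/3 ≈ 49264.)
Q = -78309 (Q = 339*(-231) = -78309)
(T + 199846) + Q = (147791/3 + 199846) - 78309 = 747329/3 - 78309 = 512402/3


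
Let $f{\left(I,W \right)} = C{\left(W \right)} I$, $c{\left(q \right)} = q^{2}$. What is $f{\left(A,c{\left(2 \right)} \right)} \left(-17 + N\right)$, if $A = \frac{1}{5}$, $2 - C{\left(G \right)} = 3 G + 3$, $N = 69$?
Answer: $- \frac{676}{5} \approx -135.2$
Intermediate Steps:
$C{\left(G \right)} = -1 - 3 G$ ($C{\left(G \right)} = 2 - \left(3 G + 3\right) = 2 - \left(3 + 3 G\right) = -1 - 3 G$)
$A = \frac{1}{5} \approx 0.2$
$f{\left(I,W \right)} = I \left(-1 - 3 W\right)$ ($f{\left(I,W \right)} = \left(-1 - 3 W\right) I = I \left(-1 - 3 W\right)$)
$f{\left(A,c{\left(2 \right)} \right)} \left(-17 + N\right) = \left(-1\right) \frac{1}{5} \left(1 + 3 \cdot 2^{2}\right) \left(-17 + 69\right) = \left(-1\right) \frac{1}{5} \left(1 + 3 \cdot 4\right) 52 = \left(-1\right) \frac{1}{5} \left(1 + 12\right) 52 = \left(-1\right) \frac{1}{5} \cdot 13 \cdot 52 = \left(- \frac{13}{5}\right) 52 = - \frac{676}{5}$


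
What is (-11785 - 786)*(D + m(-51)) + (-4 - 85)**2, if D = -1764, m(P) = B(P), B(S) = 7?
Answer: 22095168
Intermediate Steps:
m(P) = 7
(-11785 - 786)*(D + m(-51)) + (-4 - 85)**2 = (-11785 - 786)*(-1764 + 7) + (-4 - 85)**2 = -12571*(-1757) + (-89)**2 = 22087247 + 7921 = 22095168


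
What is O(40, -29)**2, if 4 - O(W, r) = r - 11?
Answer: 1936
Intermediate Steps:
O(W, r) = 15 - r (O(W, r) = 4 - (r - 11) = 4 - (-11 + r) = 4 + (11 - r) = 15 - r)
O(40, -29)**2 = (15 - 1*(-29))**2 = (15 + 29)**2 = 44**2 = 1936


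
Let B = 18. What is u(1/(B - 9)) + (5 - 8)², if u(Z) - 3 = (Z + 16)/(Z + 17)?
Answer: 1993/154 ≈ 12.942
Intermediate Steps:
u(Z) = 3 + (16 + Z)/(17 + Z) (u(Z) = 3 + (Z + 16)/(Z + 17) = 3 + (16 + Z)/(17 + Z))
u(1/(B - 9)) + (5 - 8)² = (67 + 4/(18 - 9))/(17 + 1/(18 - 9)) + (5 - 8)² = (67 + 4/9)/(17 + 1/9) + (-3)² = (67 + 4*(⅑))/(17 + ⅑) + 9 = (67 + 4/9)/(154/9) + 9 = (9/154)*(607/9) + 9 = 607/154 + 9 = 1993/154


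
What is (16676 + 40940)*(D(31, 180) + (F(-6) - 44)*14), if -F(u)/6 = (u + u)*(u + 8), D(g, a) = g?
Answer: 82448496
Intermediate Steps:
F(u) = -12*u*(8 + u) (F(u) = -6*(u + u)*(u + 8) = -6*2*u*(8 + u) = -12*u*(8 + u))
(16676 + 40940)*(D(31, 180) + (F(-6) - 44)*14) = (16676 + 40940)*(31 + (-12*(-6)*(8 - 6) - 44)*14) = 57616*(31 + (-12*(-6)*2 - 44)*14) = 57616*(31 + (144 - 44)*14) = 57616*(31 + 100*14) = 57616*(31 + 1400) = 57616*1431 = 82448496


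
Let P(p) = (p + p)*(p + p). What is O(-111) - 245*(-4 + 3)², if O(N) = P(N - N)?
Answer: -245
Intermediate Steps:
P(p) = 4*p² (P(p) = (2*p)*(2*p) = 4*p²)
O(N) = 0 (O(N) = 4*(N - N)² = 4*0² = 4*0 = 0)
O(-111) - 245*(-4 + 3)² = 0 - 245*(-4 + 3)² = 0 - 245*(-1)² = 0 - 245*1 = 0 - 245 = -245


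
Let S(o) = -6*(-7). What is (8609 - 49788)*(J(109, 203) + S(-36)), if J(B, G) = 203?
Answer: -10088855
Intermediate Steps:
S(o) = 42
(8609 - 49788)*(J(109, 203) + S(-36)) = (8609 - 49788)*(203 + 42) = -41179*245 = -10088855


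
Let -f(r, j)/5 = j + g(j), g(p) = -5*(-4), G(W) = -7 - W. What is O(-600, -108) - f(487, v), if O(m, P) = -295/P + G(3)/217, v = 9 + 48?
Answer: 9085795/23436 ≈ 387.69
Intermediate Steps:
v = 57
g(p) = 20
f(r, j) = -100 - 5*j (f(r, j) = -5*(j + 20) = -5*(20 + j) = -100 - 5*j)
O(m, P) = -10/217 - 295/P (O(m, P) = -295/P + (-7 - 1*3)/217 = -295/P + (-7 - 3)*(1/217) = -295/P - 10*1/217 = -295/P - 10/217 = -10/217 - 295/P)
O(-600, -108) - f(487, v) = (-10/217 - 295/(-108)) - (-100 - 5*57) = (-10/217 - 295*(-1/108)) - (-100 - 285) = (-10/217 + 295/108) - 1*(-385) = 62935/23436 + 385 = 9085795/23436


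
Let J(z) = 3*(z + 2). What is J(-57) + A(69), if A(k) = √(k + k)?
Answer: -165 + √138 ≈ -153.25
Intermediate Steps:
J(z) = 6 + 3*z (J(z) = 3*(2 + z) = 6 + 3*z)
A(k) = √2*√k (A(k) = √(2*k) = √2*√k)
J(-57) + A(69) = (6 + 3*(-57)) + √2*√69 = (6 - 171) + √138 = -165 + √138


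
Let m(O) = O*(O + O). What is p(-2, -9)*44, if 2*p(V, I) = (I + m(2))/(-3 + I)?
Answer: 11/6 ≈ 1.8333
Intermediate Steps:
m(O) = 2*O**2 (m(O) = O*(2*O) = 2*O**2)
p(V, I) = (8 + I)/(2*(-3 + I)) (p(V, I) = ((I + 2*2**2)/(-3 + I))/2 = ((I + 2*4)/(-3 + I))/2 = ((I + 8)/(-3 + I))/2 = ((8 + I)/(-3 + I))/2 = (8 + I)/(2*(-3 + I)))
p(-2, -9)*44 = ((8 - 9)/(2*(-3 - 9)))*44 = ((1/2)*(-1)/(-12))*44 = ((1/2)*(-1/12)*(-1))*44 = (1/24)*44 = 11/6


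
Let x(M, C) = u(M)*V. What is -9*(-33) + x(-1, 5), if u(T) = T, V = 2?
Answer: 295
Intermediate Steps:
x(M, C) = 2*M (x(M, C) = M*2 = 2*M)
-9*(-33) + x(-1, 5) = -9*(-33) + 2*(-1) = 297 - 2 = 295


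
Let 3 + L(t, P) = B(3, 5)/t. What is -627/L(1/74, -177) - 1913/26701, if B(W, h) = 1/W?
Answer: -50348926/1735565 ≈ -29.010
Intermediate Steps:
L(t, P) = -3 + 1/(3*t)
-627/L(1/74, -177) - 1913/26701 = -627/(-3 + 1/(3*(1/74))) - 1913/26701 = -627/(-3 + 1/(3*(1/74))) - 1913*1/26701 = -627/(-3 + (1/3)*74) - 1913/26701 = -627/(-3 + 74/3) - 1913/26701 = -627/65/3 - 1913/26701 = -627*3/65 - 1913/26701 = -1881/65 - 1913/26701 = -50348926/1735565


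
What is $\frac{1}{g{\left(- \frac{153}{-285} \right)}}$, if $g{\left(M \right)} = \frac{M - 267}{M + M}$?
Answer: $- \frac{17}{4219} \approx -0.0040294$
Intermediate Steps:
$g{\left(M \right)} = \frac{-267 + M}{2 M}$
$\frac{1}{g{\left(- \frac{153}{-285} \right)}} = \frac{1}{\frac{1}{2} \frac{1}{\left(-153\right) \frac{1}{-285}} \left(-267 - \frac{153}{-285}\right)} = \frac{1}{\frac{1}{2} \frac{1}{\left(-153\right) \left(- \frac{1}{285}\right)} \left(-267 - - \frac{51}{95}\right)} = \frac{1}{\frac{1}{2} \frac{1}{\frac{51}{95}} \left(-267 + \frac{51}{95}\right)} = \frac{1}{\frac{1}{2} \cdot \frac{95}{51} \left(- \frac{25314}{95}\right)} = \frac{1}{- \frac{4219}{17}} = - \frac{17}{4219}$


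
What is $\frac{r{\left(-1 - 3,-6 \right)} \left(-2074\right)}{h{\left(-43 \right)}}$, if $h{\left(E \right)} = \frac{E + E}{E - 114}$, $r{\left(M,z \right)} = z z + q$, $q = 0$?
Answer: $- \frac{5861124}{43} \approx -1.3631 \cdot 10^{5}$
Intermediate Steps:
$r{\left(M,z \right)} = z^{2}$ ($r{\left(M,z \right)} = z z + 0 = z^{2} + 0 = z^{2}$)
$h{\left(E \right)} = \frac{2 E}{-114 + E}$
$\frac{r{\left(-1 - 3,-6 \right)} \left(-2074\right)}{h{\left(-43 \right)}} = \frac{\left(-6\right)^{2} \left(-2074\right)}{2 \left(-43\right) \frac{1}{-114 - 43}} = \frac{36 \left(-2074\right)}{2 \left(-43\right) \frac{1}{-157}} = - \frac{74664}{2 \left(-43\right) \left(- \frac{1}{157}\right)} = - \frac{74664}{\frac{86}{157}} = \left(-74664\right) \frac{157}{86} = - \frac{5861124}{43}$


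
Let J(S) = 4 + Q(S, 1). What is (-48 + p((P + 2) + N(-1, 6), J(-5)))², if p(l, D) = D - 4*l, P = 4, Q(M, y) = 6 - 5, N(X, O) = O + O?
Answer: 13225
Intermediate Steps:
N(X, O) = 2*O
Q(M, y) = 1
J(S) = 5 (J(S) = 4 + 1 = 5)
(-48 + p((P + 2) + N(-1, 6), J(-5)))² = (-48 + (5 - 4*((4 + 2) + 2*6)))² = (-48 + (5 - 4*(6 + 12)))² = (-48 + (5 - 4*18))² = (-48 + (5 - 72))² = (-48 - 67)² = (-115)² = 13225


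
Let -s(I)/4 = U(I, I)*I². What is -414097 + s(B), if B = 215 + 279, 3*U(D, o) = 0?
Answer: -414097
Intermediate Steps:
U(D, o) = 0 (U(D, o) = (⅓)*0 = 0)
B = 494
s(I) = 0 (s(I) = -0*I² = -4*0 = 0)
-414097 + s(B) = -414097 + 0 = -414097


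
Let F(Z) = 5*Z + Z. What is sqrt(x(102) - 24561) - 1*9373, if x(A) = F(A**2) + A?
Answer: -9373 + sqrt(37965) ≈ -9178.2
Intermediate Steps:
F(Z) = 6*Z
x(A) = A + 6*A**2 (x(A) = 6*A**2 + A = A + 6*A**2)
sqrt(x(102) - 24561) - 1*9373 = sqrt(102*(1 + 6*102) - 24561) - 1*9373 = sqrt(102*(1 + 612) - 24561) - 9373 = sqrt(102*613 - 24561) - 9373 = sqrt(62526 - 24561) - 9373 = sqrt(37965) - 9373 = -9373 + sqrt(37965)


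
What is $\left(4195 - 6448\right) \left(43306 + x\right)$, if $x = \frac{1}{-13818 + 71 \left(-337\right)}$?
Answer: $- \frac{3682719935157}{37745} \approx -9.7568 \cdot 10^{7}$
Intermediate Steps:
$x = - \frac{1}{37745}$ ($x = \frac{1}{-13818 - 23927} = \frac{1}{-37745} = - \frac{1}{37745} \approx -2.6494 \cdot 10^{-5}$)
$\left(4195 - 6448\right) \left(43306 + x\right) = \left(4195 - 6448\right) \left(43306 - \frac{1}{37745}\right) = \left(-2253\right) \frac{1634584969}{37745} = - \frac{3682719935157}{37745}$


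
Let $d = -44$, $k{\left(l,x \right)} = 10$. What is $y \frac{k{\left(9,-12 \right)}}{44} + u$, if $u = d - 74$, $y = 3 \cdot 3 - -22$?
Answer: $- \frac{2441}{22} \approx -110.95$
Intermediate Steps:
$y = 31$ ($y = 9 + 22 = 31$)
$u = -118$ ($u = -44 - 74 = -118$)
$y \frac{k{\left(9,-12 \right)}}{44} + u = 31 \cdot \frac{10}{44} - 118 = 31 \cdot 10 \cdot \frac{1}{44} - 118 = 31 \cdot \frac{5}{22} - 118 = \frac{155}{22} - 118 = - \frac{2441}{22}$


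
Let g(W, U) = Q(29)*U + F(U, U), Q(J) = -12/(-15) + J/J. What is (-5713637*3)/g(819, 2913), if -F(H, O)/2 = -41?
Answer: -85704555/26627 ≈ -3218.7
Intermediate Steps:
F(H, O) = 82 (F(H, O) = -2*(-41) = 82)
Q(J) = 9/5 (Q(J) = -12*(-1/15) + 1 = ⅘ + 1 = 9/5)
g(W, U) = 82 + 9*U/5 (g(W, U) = 9*U/5 + 82 = 82 + 9*U/5)
(-5713637*3)/g(819, 2913) = (-5713637*3)/(82 + (9/5)*2913) = -17140911/(82 + 26217/5) = -17140911/26627/5 = -17140911*5/26627 = -85704555/26627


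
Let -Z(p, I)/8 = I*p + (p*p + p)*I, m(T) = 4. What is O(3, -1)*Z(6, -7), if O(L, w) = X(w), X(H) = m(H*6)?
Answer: 10752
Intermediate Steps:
X(H) = 4
O(L, w) = 4
Z(p, I) = -8*I*p - 8*I*(p + p**2) (Z(p, I) = -8*(I*p + (p*p + p)*I) = -8*(I*p + (p**2 + p)*I) = -8*(I*p + (p + p**2)*I) = -8*(I*p + I*(p + p**2)) = -8*I*p - 8*I*(p + p**2))
O(3, -1)*Z(6, -7) = 4*(-8*(-7)*6*(2 + 6)) = 4*(-8*(-7)*6*8) = 4*2688 = 10752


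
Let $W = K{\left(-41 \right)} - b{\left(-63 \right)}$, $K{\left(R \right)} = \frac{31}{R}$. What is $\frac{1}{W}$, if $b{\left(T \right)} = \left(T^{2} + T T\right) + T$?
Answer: $- \frac{41}{322906} \approx -0.00012697$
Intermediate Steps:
$b{\left(T \right)} = T + 2 T^{2}$ ($b{\left(T \right)} = \left(T^{2} + T^{2}\right) + T = 2 T^{2} + T = T + 2 T^{2}$)
$W = - \frac{322906}{41}$ ($W = \frac{31}{-41} - - 63 \left(1 + 2 \left(-63\right)\right) = 31 \left(- \frac{1}{41}\right) - - 63 \left(1 - 126\right) = - \frac{31}{41} - \left(-63\right) \left(-125\right) = - \frac{31}{41} - 7875 = - \frac{322906}{41} \approx -7875.8$)
$\frac{1}{W} = \frac{1}{- \frac{322906}{41}} = - \frac{41}{322906}$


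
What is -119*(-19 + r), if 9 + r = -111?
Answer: 16541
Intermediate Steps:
r = -120 (r = -9 - 111 = -120)
-119*(-19 + r) = -119*(-19 - 120) = -119*(-139) = 16541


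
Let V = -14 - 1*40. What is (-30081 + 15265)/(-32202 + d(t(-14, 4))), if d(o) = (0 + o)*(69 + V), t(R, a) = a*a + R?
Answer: 3704/8043 ≈ 0.46052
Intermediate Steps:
V = -54 (V = -14 - 40 = -54)
t(R, a) = R + a**2 (t(R, a) = a**2 + R = R + a**2)
d(o) = 15*o (d(o) = (0 + o)*(69 - 54) = o*15 = 15*o)
(-30081 + 15265)/(-32202 + d(t(-14, 4))) = (-30081 + 15265)/(-32202 + 15*(-14 + 4**2)) = -14816/(-32202 + 15*(-14 + 16)) = -14816/(-32202 + 15*2) = -14816/(-32202 + 30) = -14816/(-32172) = -14816*(-1/32172) = 3704/8043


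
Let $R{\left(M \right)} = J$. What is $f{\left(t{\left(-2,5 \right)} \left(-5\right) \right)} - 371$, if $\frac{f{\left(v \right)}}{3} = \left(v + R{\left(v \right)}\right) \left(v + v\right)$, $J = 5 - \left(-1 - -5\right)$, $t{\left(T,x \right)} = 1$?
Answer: $-251$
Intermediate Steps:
$J = 1$ ($J = 5 - \left(-1 + 5\right) = 5 - 4 = 1$)
$R{\left(M \right)} = 1$
$f{\left(v \right)} = 6 v \left(1 + v\right)$ ($f{\left(v \right)} = 3 \left(v + 1\right) \left(v + v\right) = 3 \left(1 + v\right) 2 v = 3 \cdot 2 v \left(1 + v\right) = 6 v \left(1 + v\right)$)
$f{\left(t{\left(-2,5 \right)} \left(-5\right) \right)} - 371 = 6 \cdot 1 \left(-5\right) \left(1 + 1 \left(-5\right)\right) - 371 = 6 \left(-5\right) \left(1 - 5\right) - 371 = 6 \left(-5\right) \left(-4\right) - 371 = 120 - 371 = -251$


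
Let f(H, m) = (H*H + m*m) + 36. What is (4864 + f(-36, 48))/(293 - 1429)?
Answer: -2125/284 ≈ -7.4824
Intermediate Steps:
f(H, m) = 36 + H**2 + m**2 (f(H, m) = (H**2 + m**2) + 36 = 36 + H**2 + m**2)
(4864 + f(-36, 48))/(293 - 1429) = (4864 + (36 + (-36)**2 + 48**2))/(293 - 1429) = (4864 + (36 + 1296 + 2304))/(-1136) = (4864 + 3636)*(-1/1136) = 8500*(-1/1136) = -2125/284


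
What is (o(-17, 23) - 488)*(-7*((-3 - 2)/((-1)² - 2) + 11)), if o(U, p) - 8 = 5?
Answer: 53200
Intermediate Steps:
o(U, p) = 13 (o(U, p) = 8 + 5 = 13)
(o(-17, 23) - 488)*(-7*((-3 - 2)/((-1)² - 2) + 11)) = (13 - 488)*(-7*((-3 - 2)/((-1)² - 2) + 11)) = -(-3325)*(-5/(1 - 2) + 11) = -(-3325)*(-5/(-1) + 11) = -(-3325)*(-5*(-1) + 11) = -(-3325)*(5 + 11) = -(-3325)*16 = -475*(-112) = 53200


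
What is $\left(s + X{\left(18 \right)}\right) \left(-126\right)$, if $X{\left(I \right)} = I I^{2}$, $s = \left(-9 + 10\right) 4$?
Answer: $-735336$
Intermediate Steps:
$s = 4$ ($s = 1 \cdot 4 = 4$)
$X{\left(I \right)} = I^{3}$
$\left(s + X{\left(18 \right)}\right) \left(-126\right) = \left(4 + 18^{3}\right) \left(-126\right) = \left(4 + 5832\right) \left(-126\right) = 5836 \left(-126\right) = -735336$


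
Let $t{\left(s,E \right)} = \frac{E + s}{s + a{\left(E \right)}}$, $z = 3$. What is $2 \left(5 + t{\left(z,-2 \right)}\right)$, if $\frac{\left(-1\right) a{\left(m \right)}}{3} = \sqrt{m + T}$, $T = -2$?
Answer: $\frac{152}{15} + \frac{4 i}{15} \approx 10.133 + 0.26667 i$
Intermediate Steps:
$a{\left(m \right)} = - 3 \sqrt{-2 + m}$ ($a{\left(m \right)} = - 3 \sqrt{m - 2} = - 3 \sqrt{-2 + m}$)
$t{\left(s,E \right)} = \frac{E + s}{s - 3 \sqrt{-2 + E}}$
$2 \left(5 + t{\left(z,-2 \right)}\right) = 2 \left(5 + \frac{-2 + 3}{3 - 3 \sqrt{-2 - 2}}\right) = 2 \left(5 + \frac{1}{3 - 3 \sqrt{-4}} \cdot 1\right) = 2 \left(5 + \frac{1}{3 - 3 \cdot 2 i} 1\right) = 2 \left(5 + \frac{1}{3 - 6 i} 1\right) = 2 \left(5 + \frac{3 + 6 i}{45} \cdot 1\right) = 2 \left(5 + \frac{3 + 6 i}{45}\right) = 10 + \frac{2 \left(3 + 6 i\right)}{45}$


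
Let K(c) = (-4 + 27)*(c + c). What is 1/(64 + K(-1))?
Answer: 1/18 ≈ 0.055556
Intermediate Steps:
K(c) = 46*c (K(c) = 23*(2*c) = 46*c)
1/(64 + K(-1)) = 1/(64 + 46*(-1)) = 1/(64 - 46) = 1/18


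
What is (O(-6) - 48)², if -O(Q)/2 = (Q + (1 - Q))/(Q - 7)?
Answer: 386884/169 ≈ 2289.3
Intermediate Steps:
O(Q) = -2/(-7 + Q) (O(Q) = -2*(Q + (1 - Q))/(Q - 7) = -2/(-7 + Q))
(O(-6) - 48)² = (-2/(-7 - 6) - 48)² = (-2/(-13) - 48)² = (-2*(-1/13) - 48)² = (2/13 - 48)² = (-622/13)² = 386884/169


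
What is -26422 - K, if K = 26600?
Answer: -53022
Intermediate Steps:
-26422 - K = -26422 - 1*26600 = -26422 - 26600 = -53022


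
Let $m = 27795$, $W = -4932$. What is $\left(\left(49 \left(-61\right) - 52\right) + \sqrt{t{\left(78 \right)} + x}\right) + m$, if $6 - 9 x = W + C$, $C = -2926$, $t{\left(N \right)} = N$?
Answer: $24754 + \frac{\sqrt{8566}}{3} \approx 24785.0$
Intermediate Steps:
$x = \frac{7864}{9}$ ($x = \frac{2}{3} - \frac{-4932 - 2926}{9} = \frac{2}{3} - - \frac{7858}{9} = \frac{2}{3} + \frac{7858}{9} = \frac{7864}{9} \approx 873.78$)
$\left(\left(49 \left(-61\right) - 52\right) + \sqrt{t{\left(78 \right)} + x}\right) + m = \left(\left(49 \left(-61\right) - 52\right) + \sqrt{78 + \frac{7864}{9}}\right) + 27795 = \left(\left(-2989 - 52\right) + \sqrt{\frac{8566}{9}}\right) + 27795 = \left(-3041 + \frac{\sqrt{8566}}{3}\right) + 27795 = 24754 + \frac{\sqrt{8566}}{3}$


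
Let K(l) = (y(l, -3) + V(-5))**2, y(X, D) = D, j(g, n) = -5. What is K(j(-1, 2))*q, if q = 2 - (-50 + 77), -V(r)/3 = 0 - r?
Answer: -8100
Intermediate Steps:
V(r) = 3*r (V(r) = -3*(0 - r) = -(-3)*r = 3*r)
q = -25 (q = 2 - 1*27 = 2 - 27 = -25)
K(l) = 324 (K(l) = (-3 + 3*(-5))**2 = (-3 - 15)**2 = (-18)**2 = 324)
K(j(-1, 2))*q = 324*(-25) = -8100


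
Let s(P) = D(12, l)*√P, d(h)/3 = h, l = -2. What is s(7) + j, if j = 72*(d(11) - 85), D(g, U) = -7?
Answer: -3744 - 7*√7 ≈ -3762.5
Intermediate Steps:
d(h) = 3*h
s(P) = -7*√P
j = -3744 (j = 72*(3*11 - 85) = 72*(33 - 85) = 72*(-52) = -3744)
s(7) + j = -7*√7 - 3744 = -3744 - 7*√7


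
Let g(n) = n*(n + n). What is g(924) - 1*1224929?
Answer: 482623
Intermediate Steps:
g(n) = 2*n² (g(n) = n*(2*n) = 2*n²)
g(924) - 1*1224929 = 2*924² - 1*1224929 = 2*853776 - 1224929 = 1707552 - 1224929 = 482623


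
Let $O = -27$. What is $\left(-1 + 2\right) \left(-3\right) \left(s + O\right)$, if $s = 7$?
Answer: $60$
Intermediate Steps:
$\left(-1 + 2\right) \left(-3\right) \left(s + O\right) = \left(-1 + 2\right) \left(-3\right) \left(7 - 27\right) = 1 \left(-3\right) \left(-20\right) = \left(-3\right) \left(-20\right) = 60$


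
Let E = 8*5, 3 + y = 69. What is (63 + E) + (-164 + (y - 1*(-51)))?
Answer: 56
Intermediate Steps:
y = 66 (y = -3 + 69 = 66)
E = 40
(63 + E) + (-164 + (y - 1*(-51))) = (63 + 40) + (-164 + (66 - 1*(-51))) = 103 + (-164 + (66 + 51)) = 103 + (-164 + 117) = 103 - 47 = 56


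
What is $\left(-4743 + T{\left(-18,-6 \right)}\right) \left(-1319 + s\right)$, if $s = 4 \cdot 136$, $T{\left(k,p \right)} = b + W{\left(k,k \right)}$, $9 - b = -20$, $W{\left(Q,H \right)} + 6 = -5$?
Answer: $3661875$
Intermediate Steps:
$W{\left(Q,H \right)} = -11$ ($W{\left(Q,H \right)} = -6 - 5 = -11$)
$b = 29$ ($b = 9 - -20 = 9 + 20 = 29$)
$T{\left(k,p \right)} = 18$ ($T{\left(k,p \right)} = 29 - 11 = 18$)
$s = 544$
$\left(-4743 + T{\left(-18,-6 \right)}\right) \left(-1319 + s\right) = \left(-4743 + 18\right) \left(-1319 + 544\right) = \left(-4725\right) \left(-775\right) = 3661875$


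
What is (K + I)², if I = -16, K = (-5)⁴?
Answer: 370881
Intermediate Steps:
K = 625
(K + I)² = (625 - 16)² = 609² = 370881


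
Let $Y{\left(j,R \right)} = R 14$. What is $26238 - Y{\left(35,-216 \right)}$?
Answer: $29262$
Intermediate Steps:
$Y{\left(j,R \right)} = 14 R$
$26238 - Y{\left(35,-216 \right)} = 26238 - 14 \left(-216\right) = 26238 - -3024 = 26238 + 3024 = 29262$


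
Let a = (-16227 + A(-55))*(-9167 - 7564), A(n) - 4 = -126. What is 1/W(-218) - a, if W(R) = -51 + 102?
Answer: -13950291068/51 ≈ -2.7353e+8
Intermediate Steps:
A(n) = -122 (A(n) = 4 - 126 = -122)
W(R) = 51
a = 273535119 (a = (-16227 - 122)*(-9167 - 7564) = -16349*(-16731) = 273535119)
1/W(-218) - a = 1/51 - 1*273535119 = 1/51 - 273535119 = -13950291068/51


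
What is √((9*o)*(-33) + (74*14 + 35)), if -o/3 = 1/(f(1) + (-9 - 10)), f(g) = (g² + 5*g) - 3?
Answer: 57*√5/4 ≈ 31.864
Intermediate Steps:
f(g) = -3 + g² + 5*g
o = 3/16 (o = -3/((-3 + 1² + 5*1) + (-9 - 10)) = -3/((-3 + 1 + 5) - 19) = -3/(3 - 19) = -3/(-16) = -3*(-1/16) = 3/16 ≈ 0.18750)
√((9*o)*(-33) + (74*14 + 35)) = √((9*(3/16))*(-33) + (74*14 + 35)) = √((27/16)*(-33) + (1036 + 35)) = √(-891/16 + 1071) = √(16245/16) = 57*√5/4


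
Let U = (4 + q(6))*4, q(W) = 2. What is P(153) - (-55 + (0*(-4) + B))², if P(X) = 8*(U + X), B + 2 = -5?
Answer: -2428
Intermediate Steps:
B = -7 (B = -2 - 5 = -7)
U = 24 (U = (4 + 2)*4 = 6*4 = 24)
P(X) = 192 + 8*X (P(X) = 8*(24 + X) = 192 + 8*X)
P(153) - (-55 + (0*(-4) + B))² = (192 + 8*153) - (-55 + (0*(-4) - 7))² = (192 + 1224) - (-55 + (0 - 7))² = 1416 - (-55 - 7)² = 1416 - 1*(-62)² = 1416 - 1*3844 = 1416 - 3844 = -2428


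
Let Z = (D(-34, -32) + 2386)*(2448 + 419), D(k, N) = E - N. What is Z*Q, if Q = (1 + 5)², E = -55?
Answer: 243889956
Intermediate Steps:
D(k, N) = -55 - N
Z = 6774721 (Z = ((-55 - 1*(-32)) + 2386)*(2448 + 419) = ((-55 + 32) + 2386)*2867 = (-23 + 2386)*2867 = 2363*2867 = 6774721)
Q = 36 (Q = 6² = 36)
Z*Q = 6774721*36 = 243889956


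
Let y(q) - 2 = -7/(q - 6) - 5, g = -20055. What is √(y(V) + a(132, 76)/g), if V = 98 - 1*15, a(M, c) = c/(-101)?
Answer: I*√1534455896697570/22281105 ≈ 1.7581*I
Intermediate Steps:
a(M, c) = -c/101 (a(M, c) = c*(-1/101) = -c/101)
V = 83 (V = 98 - 15 = 83)
y(q) = -3 - 7/(-6 + q) (y(q) = 2 + (-7/(q - 6) - 5) = 2 + (-7/(-6 + q) - 5) = 2 + (-5 - 7/(-6 + q)) = -3 - 7/(-6 + q))
√(y(V) + a(132, 76)/g) = √((11 - 3*83)/(-6 + 83) - 1/101*76/(-20055)) = √((11 - 249)/77 - 76/101*(-1/20055)) = √((1/77)*(-238) + 76/2025555) = √(-34/11 + 76/2025555) = √(-68868034/22281105) = I*√1534455896697570/22281105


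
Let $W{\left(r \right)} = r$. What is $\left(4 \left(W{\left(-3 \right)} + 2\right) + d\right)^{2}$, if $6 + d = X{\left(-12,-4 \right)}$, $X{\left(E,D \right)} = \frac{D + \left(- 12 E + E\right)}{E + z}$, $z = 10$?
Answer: $5476$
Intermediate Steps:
$X{\left(E,D \right)} = \frac{D - 11 E}{10 + E}$ ($X{\left(E,D \right)} = \frac{D + \left(- 12 E + E\right)}{E + 10} = \frac{D - 11 E}{10 + E}$)
$d = -70$ ($d = -6 + \frac{-4 - -132}{10 - 12} = -6 + \frac{-4 + 132}{-2} = -6 - 64 = -70$)
$\left(4 \left(W{\left(-3 \right)} + 2\right) + d\right)^{2} = \left(4 \left(-3 + 2\right) - 70\right)^{2} = \left(4 \left(-1\right) - 70\right)^{2} = \left(-4 - 70\right)^{2} = \left(-74\right)^{2} = 5476$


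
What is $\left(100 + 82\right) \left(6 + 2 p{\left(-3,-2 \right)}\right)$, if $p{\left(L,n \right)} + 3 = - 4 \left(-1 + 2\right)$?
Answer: $-1456$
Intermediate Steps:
$p{\left(L,n \right)} = -7$ ($p{\left(L,n \right)} = -3 - 4 \left(-1 + 2\right) = -3 - 4 = -7$)
$\left(100 + 82\right) \left(6 + 2 p{\left(-3,-2 \right)}\right) = \left(100 + 82\right) \left(6 + 2 \left(-7\right)\right) = 182 \left(6 - 14\right) = 182 \left(-8\right) = -1456$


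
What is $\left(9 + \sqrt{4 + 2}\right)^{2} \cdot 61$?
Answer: $5307 + 1098 \sqrt{6} \approx 7996.5$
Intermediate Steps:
$\left(9 + \sqrt{4 + 2}\right)^{2} \cdot 61 = \left(9 + \sqrt{6}\right)^{2} \cdot 61 = 61 \left(9 + \sqrt{6}\right)^{2}$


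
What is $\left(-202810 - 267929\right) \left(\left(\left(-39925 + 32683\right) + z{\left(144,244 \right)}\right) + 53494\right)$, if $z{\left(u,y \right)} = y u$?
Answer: $-38312505732$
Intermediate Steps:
$z{\left(u,y \right)} = u y$
$\left(-202810 - 267929\right) \left(\left(\left(-39925 + 32683\right) + z{\left(144,244 \right)}\right) + 53494\right) = \left(-202810 - 267929\right) \left(\left(\left(-39925 + 32683\right) + 144 \cdot 244\right) + 53494\right) = - 470739 \left(\left(-7242 + 35136\right) + 53494\right) = - 470739 \left(27894 + 53494\right) = \left(-470739\right) 81388 = -38312505732$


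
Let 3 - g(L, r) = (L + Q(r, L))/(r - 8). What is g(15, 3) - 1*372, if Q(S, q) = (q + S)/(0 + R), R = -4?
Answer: -3669/10 ≈ -366.90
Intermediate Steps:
Q(S, q) = -S/4 - q/4 (Q(S, q) = (q + S)/(0 - 4) = (S + q)/(-4) = (S + q)*(-¼) = -S/4 - q/4)
g(L, r) = 3 - (-r/4 + 3*L/4)/(-8 + r) (g(L, r) = 3 - (L + (-r/4 - L/4))/(r - 8) = 3 - (L + (-L/4 - r/4))/(-8 + r) = 3 - (-r/4 + 3*L/4)/(-8 + r))
g(15, 3) - 1*372 = (-96 - 3*15 + 13*3)/(4*(-8 + 3)) - 1*372 = (¼)*(-96 - 45 + 39)/(-5) - 372 = (¼)*(-⅕)*(-102) - 372 = 51/10 - 372 = -3669/10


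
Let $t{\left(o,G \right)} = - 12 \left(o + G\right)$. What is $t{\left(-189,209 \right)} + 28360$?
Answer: $28120$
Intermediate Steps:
$t{\left(o,G \right)} = - 12 G - 12 o$ ($t{\left(o,G \right)} = - 12 \left(G + o\right) = - 12 G - 12 o$)
$t{\left(-189,209 \right)} + 28360 = \left(\left(-12\right) 209 - -2268\right) + 28360 = \left(-2508 + 2268\right) + 28360 = -240 + 28360 = 28120$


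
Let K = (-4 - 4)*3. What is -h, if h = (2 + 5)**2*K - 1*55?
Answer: 1231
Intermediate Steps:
K = -24 (K = -8*3 = -24)
h = -1231 (h = (2 + 5)**2*(-24) - 1*55 = 7**2*(-24) - 55 = 49*(-24) - 55 = -1176 - 55 = -1231)
-h = -1*(-1231) = 1231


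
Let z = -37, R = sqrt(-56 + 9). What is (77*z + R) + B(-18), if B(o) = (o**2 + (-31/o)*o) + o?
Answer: -2574 + I*sqrt(47) ≈ -2574.0 + 6.8557*I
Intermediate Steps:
B(o) = -31 + o + o**2 (B(o) = (o**2 - 31) + o = (-31 + o**2) + o = -31 + o + o**2)
R = I*sqrt(47) (R = sqrt(-47) = I*sqrt(47) ≈ 6.8557*I)
(77*z + R) + B(-18) = (77*(-37) + I*sqrt(47)) + (-31 - 18 + (-18)**2) = (-2849 + I*sqrt(47)) + (-31 - 18 + 324) = (-2849 + I*sqrt(47)) + 275 = -2574 + I*sqrt(47)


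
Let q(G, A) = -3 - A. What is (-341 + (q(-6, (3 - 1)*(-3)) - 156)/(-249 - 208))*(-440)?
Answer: 68500960/457 ≈ 1.4989e+5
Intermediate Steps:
(-341 + (q(-6, (3 - 1)*(-3)) - 156)/(-249 - 208))*(-440) = (-341 + ((-3 - (3 - 1)*(-3)) - 156)/(-249 - 208))*(-440) = (-341 + ((-3 - 2*(-3)) - 156)/(-457))*(-440) = (-341 + ((-3 - 1*(-6)) - 156)*(-1/457))*(-440) = (-341 + ((-3 + 6) - 156)*(-1/457))*(-440) = (-341 + (3 - 156)*(-1/457))*(-440) = (-341 - 153*(-1/457))*(-440) = (-341 + 153/457)*(-440) = -155684/457*(-440) = 68500960/457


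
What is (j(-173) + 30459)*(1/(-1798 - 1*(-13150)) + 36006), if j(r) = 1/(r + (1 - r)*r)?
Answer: 47114768975035414/42960225 ≈ 1.0967e+9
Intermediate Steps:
j(r) = 1/(r + r*(1 - r))
(j(-173) + 30459)*(1/(-1798 - 1*(-13150)) + 36006) = (-1/(-173*(-2 - 173)) + 30459)*(1/(-1798 - 1*(-13150)) + 36006) = (-1*(-1/173)/(-175) + 30459)*(1/(-1798 + 13150) + 36006) = (-1*(-1/173)*(-1/175) + 30459)*(1/11352 + 36006) = (-1/30275 + 30459)*(1/11352 + 36006) = (922146224/30275)*(408740113/11352) = 47114768975035414/42960225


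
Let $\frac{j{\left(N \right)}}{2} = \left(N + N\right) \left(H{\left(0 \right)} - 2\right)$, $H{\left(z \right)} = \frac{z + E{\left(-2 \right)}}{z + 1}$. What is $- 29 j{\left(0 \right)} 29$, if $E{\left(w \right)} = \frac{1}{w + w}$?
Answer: $0$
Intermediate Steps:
$E{\left(w \right)} = \frac{1}{2 w}$
$H{\left(z \right)} = \frac{- \frac{1}{4} + z}{1 + z}$ ($H{\left(z \right)} = \frac{z + \frac{1}{2 \left(-2\right)}}{z + 1} = \frac{z + \frac{1}{2} \left(- \frac{1}{2}\right)}{1 + z} = \frac{z - \frac{1}{4}}{1 + z} = \frac{- \frac{1}{4} + z}{1 + z}$)
$j{\left(N \right)} = - 9 N$ ($j{\left(N \right)} = 2 \left(N + N\right) \left(\frac{- \frac{1}{4} + 0}{1 + 0} - 2\right) = 2 \cdot 2 N \left(1^{-1} \left(- \frac{1}{4}\right) - 2\right) = 2 \cdot 2 N \left(1 \left(- \frac{1}{4}\right) - 2\right) = 2 \cdot 2 N \left(- \frac{1}{4} - 2\right) = 2 \cdot 2 N \left(- \frac{9}{4}\right) = 2 \left(- \frac{9 N}{2}\right) = - 9 N$)
$- 29 j{\left(0 \right)} 29 = - 29 \left(\left(-9\right) 0\right) 29 = - 29 \cdot 0 \cdot 29 = - 0 \cdot 29 = \left(-1\right) 0 = 0$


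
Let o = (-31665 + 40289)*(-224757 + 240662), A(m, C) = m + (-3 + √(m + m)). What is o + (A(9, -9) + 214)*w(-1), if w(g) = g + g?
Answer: 137164280 - 6*√2 ≈ 1.3716e+8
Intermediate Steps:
w(g) = 2*g
A(m, C) = -3 + m + √2*√m (A(m, C) = m + (-3 + √(2*m)) = m + (-3 + √2*√m) = -3 + m + √2*√m)
o = 137164720 (o = 8624*15905 = 137164720)
o + (A(9, -9) + 214)*w(-1) = 137164720 + ((-3 + 9 + √2*√9) + 214)*(2*(-1)) = 137164720 + ((-3 + 9 + √2*3) + 214)*(-2) = 137164720 + ((-3 + 9 + 3*√2) + 214)*(-2) = 137164720 + ((6 + 3*√2) + 214)*(-2) = 137164720 + (220 + 3*√2)*(-2) = 137164720 + (-440 - 6*√2) = 137164280 - 6*√2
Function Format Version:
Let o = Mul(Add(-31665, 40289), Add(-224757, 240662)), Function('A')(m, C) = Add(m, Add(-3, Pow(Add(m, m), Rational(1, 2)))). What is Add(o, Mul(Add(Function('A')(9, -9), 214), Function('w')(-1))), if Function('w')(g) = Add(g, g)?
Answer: Add(137164280, Mul(-6, Pow(2, Rational(1, 2)))) ≈ 1.3716e+8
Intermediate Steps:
Function('w')(g) = Mul(2, g)
Function('A')(m, C) = Add(-3, m, Mul(Pow(2, Rational(1, 2)), Pow(m, Rational(1, 2)))) (Function('A')(m, C) = Add(m, Add(-3, Pow(Mul(2, m), Rational(1, 2)))) = Add(m, Add(-3, Mul(Pow(2, Rational(1, 2)), Pow(m, Rational(1, 2))))) = Add(-3, m, Mul(Pow(2, Rational(1, 2)), Pow(m, Rational(1, 2)))))
o = 137164720 (o = Mul(8624, 15905) = 137164720)
Add(o, Mul(Add(Function('A')(9, -9), 214), Function('w')(-1))) = Add(137164720, Mul(Add(Add(-3, 9, Mul(Pow(2, Rational(1, 2)), Pow(9, Rational(1, 2)))), 214), Mul(2, -1))) = Add(137164720, Mul(Add(Add(-3, 9, Mul(Pow(2, Rational(1, 2)), 3)), 214), -2)) = Add(137164720, Mul(Add(Add(-3, 9, Mul(3, Pow(2, Rational(1, 2)))), 214), -2)) = Add(137164720, Mul(Add(Add(6, Mul(3, Pow(2, Rational(1, 2)))), 214), -2)) = Add(137164720, Mul(Add(220, Mul(3, Pow(2, Rational(1, 2)))), -2)) = Add(137164720, Add(-440, Mul(-6, Pow(2, Rational(1, 2))))) = Add(137164280, Mul(-6, Pow(2, Rational(1, 2))))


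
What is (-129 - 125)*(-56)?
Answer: 14224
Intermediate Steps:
(-129 - 125)*(-56) = -254*(-56) = 14224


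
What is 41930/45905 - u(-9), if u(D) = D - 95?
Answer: 963210/9181 ≈ 104.91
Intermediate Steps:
u(D) = -95 + D
41930/45905 - u(-9) = 41930/45905 - (-95 - 9) = 41930*(1/45905) - 1*(-104) = 8386/9181 + 104 = 963210/9181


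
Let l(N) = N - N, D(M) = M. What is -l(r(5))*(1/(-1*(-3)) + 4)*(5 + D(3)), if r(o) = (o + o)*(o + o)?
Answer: 0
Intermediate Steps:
r(o) = 4*o² (r(o) = (2*o)*(2*o) = 4*o²)
l(N) = 0
-l(r(5))*(1/(-1*(-3)) + 4)*(5 + D(3)) = -0*(1/(-1*(-3)) + 4)*(5 + 3) = -0*(1/3 + 4)*8 = -0*(⅓ + 4)*8 = -0*(13/3)*8 = -0*104/3 = -1*0 = 0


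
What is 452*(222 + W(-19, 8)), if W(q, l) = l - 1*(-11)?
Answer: 108932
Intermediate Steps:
W(q, l) = 11 + l (W(q, l) = l + 11 = 11 + l)
452*(222 + W(-19, 8)) = 452*(222 + (11 + 8)) = 452*(222 + 19) = 452*241 = 108932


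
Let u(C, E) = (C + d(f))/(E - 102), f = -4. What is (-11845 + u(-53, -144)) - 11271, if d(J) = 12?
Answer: -138695/6 ≈ -23116.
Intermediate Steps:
u(C, E) = (12 + C)/(-102 + E) (u(C, E) = (C + 12)/(E - 102) = (12 + C)/(-102 + E))
(-11845 + u(-53, -144)) - 11271 = (-11845 + (12 - 53)/(-102 - 144)) - 11271 = (-11845 - 41/(-246)) - 11271 = (-11845 - 1/246*(-41)) - 11271 = (-11845 + 1/6) - 11271 = -71069/6 - 11271 = -138695/6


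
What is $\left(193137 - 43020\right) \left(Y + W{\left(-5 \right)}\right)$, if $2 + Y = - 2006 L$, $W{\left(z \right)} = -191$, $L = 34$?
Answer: $-10267552449$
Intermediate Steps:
$Y = -68206$ ($Y = -2 - 68204 = -68206$)
$\left(193137 - 43020\right) \left(Y + W{\left(-5 \right)}\right) = \left(193137 - 43020\right) \left(-68206 - 191\right) = 150117 \left(-68397\right) = -10267552449$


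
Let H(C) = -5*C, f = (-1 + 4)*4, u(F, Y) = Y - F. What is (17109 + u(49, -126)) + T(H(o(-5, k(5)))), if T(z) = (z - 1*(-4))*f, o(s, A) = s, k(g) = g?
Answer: 17282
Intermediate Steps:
f = 12 (f = 3*4 = 12)
T(z) = 48 + 12*z (T(z) = (z - 1*(-4))*12 = (z + 4)*12 = (4 + z)*12 = 48 + 12*z)
(17109 + u(49, -126)) + T(H(o(-5, k(5)))) = (17109 + (-126 - 1*49)) + (48 + 12*(-5*(-5))) = (17109 + (-126 - 49)) + (48 + 12*25) = (17109 - 175) + (48 + 300) = 16934 + 348 = 17282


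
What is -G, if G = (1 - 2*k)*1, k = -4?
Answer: -9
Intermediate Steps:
G = 9 (G = (1 - 2*(-4))*1 = (1 + 8)*1 = 9*1 = 9)
-G = -1*9 = -9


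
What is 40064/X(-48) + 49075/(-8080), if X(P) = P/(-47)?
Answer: 190154363/4848 ≈ 39223.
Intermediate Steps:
X(P) = -P/47 (X(P) = P*(-1/47) = -P/47)
40064/X(-48) + 49075/(-8080) = 40064/((-1/47*(-48))) + 49075/(-8080) = 40064/(48/47) + 49075*(-1/8080) = 40064*(47/48) - 9815/1616 = 117688/3 - 9815/1616 = 190154363/4848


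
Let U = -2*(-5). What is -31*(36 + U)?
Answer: -1426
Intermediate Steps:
U = 10
-31*(36 + U) = -31*(36 + 10) = -31*46 = -1426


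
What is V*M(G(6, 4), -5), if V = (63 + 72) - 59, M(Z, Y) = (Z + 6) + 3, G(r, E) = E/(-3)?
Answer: 1748/3 ≈ 582.67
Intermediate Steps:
G(r, E) = -E/3 (G(r, E) = E*(-1/3) = -E/3)
M(Z, Y) = 9 + Z (M(Z, Y) = (6 + Z) + 3 = 9 + Z)
V = 76 (V = 135 - 59 = 76)
V*M(G(6, 4), -5) = 76*(9 - 1/3*4) = 76*(9 - 4/3) = 76*(23/3) = 1748/3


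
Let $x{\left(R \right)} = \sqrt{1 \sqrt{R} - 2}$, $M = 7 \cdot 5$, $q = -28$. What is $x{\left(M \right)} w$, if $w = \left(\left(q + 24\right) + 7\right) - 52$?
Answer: $- 49 \sqrt{-2 + \sqrt{35}} \approx -96.967$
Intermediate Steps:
$M = 35$
$x{\left(R \right)} = \sqrt{-2 + \sqrt{R}}$ ($x{\left(R \right)} = \sqrt{\sqrt{R} - 2} = \sqrt{-2 + \sqrt{R}}$)
$w = -49$ ($w = \left(\left(-28 + 24\right) + 7\right) - 52 = \left(-4 + 7\right) - 52 = 3 - 52 = -49$)
$x{\left(M \right)} w = \sqrt{-2 + \sqrt{35}} \left(-49\right) = - 49 \sqrt{-2 + \sqrt{35}}$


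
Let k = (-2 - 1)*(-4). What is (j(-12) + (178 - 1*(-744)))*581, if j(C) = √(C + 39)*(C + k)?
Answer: 535682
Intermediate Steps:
k = 12 (k = -3*(-4) = 12)
j(C) = √(39 + C)*(12 + C) (j(C) = √(C + 39)*(C + 12) = √(39 + C)*(12 + C))
(j(-12) + (178 - 1*(-744)))*581 = (√(39 - 12)*(12 - 12) + (178 - 1*(-744)))*581 = (√27*0 + (178 + 744))*581 = ((3*√3)*0 + 922)*581 = (0 + 922)*581 = 922*581 = 535682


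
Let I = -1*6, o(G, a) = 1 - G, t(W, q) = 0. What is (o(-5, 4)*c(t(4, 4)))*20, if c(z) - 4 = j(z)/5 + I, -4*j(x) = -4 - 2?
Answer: -204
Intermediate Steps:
j(x) = 3/2 (j(x) = -(-4 - 2)/4 = -¼*(-6) = 3/2)
I = -6
c(z) = -17/10 (c(z) = 4 + ((3/2)/5 - 6) = 4 + ((3/2)*(⅕) - 6) = 4 + (3/10 - 6) = 4 - 57/10 = -17/10)
(o(-5, 4)*c(t(4, 4)))*20 = ((1 - 1*(-5))*(-17/10))*20 = ((1 + 5)*(-17/10))*20 = (6*(-17/10))*20 = -51/5*20 = -204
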